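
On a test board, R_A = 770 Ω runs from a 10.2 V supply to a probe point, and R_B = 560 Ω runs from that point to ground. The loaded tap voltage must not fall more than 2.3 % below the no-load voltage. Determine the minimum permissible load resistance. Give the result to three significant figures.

R_L(min) ≈ 13.8 kΩ

Output resistance R_th = R_A‖R_B = (770 × 560)/1330 = 324.2 Ω.
The fractional drop is R_th/(R_th + R_L); requiring this ≤ 0.0230 gives R_L ≥ R_th(1/0.0230 − 1) = 324.2 × 42.48 = 13.8 kΩ.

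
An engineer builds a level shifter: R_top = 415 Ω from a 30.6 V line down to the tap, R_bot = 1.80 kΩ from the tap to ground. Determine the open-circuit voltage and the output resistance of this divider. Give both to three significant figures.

V_th = 24.9 V, R_th = 337 Ω

V_th is the open-circuit tap voltage: 30.6 × 1800/(415 + 1800) = 24.9 V.
With the supply zeroed, R_top and R_bot appear in parallel from the tap: R_th = R_top‖R_bot = (415 × 1800)/2215 = 337 Ω.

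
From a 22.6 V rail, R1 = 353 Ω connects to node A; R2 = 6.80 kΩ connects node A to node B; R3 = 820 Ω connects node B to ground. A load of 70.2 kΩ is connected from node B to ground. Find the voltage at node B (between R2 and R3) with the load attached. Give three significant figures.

At node B, R3 is in parallel with the load: R3‖R_L = 810.5 Ω.
Below node A the resistance is R2 + (R3‖R_L) = 7611 Ω, so V_A = 22.6 × 7611/7964 = 21.60 V.
Then V_B = V_A × (R3‖R_L)/(R2 + R3‖R_L) = 21.60 × 810.5/7611 = 2.30 V.

V ≈ 2.30 V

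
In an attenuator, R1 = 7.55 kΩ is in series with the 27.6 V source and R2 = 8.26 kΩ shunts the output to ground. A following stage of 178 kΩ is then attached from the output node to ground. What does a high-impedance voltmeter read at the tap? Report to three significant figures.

The load sits in parallel with R2: R2‖R_L = (8.26 × 178) / (8.26 + 178) = 7.894 kΩ.
V_out = 27.6 × 7.894 / (7.55 + 7.894) = 27.6 × 7.894/15.44 = 14.1 V.

V_out ≈ 14.1 V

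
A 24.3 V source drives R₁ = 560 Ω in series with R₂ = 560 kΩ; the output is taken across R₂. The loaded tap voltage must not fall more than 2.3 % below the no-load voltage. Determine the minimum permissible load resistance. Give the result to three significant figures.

Output resistance R_th = R₁‖R₂ = (560 × 560000)/560600 = 559.4 Ω.
The fractional drop is R_th/(R_th + R_L); requiring this ≤ 0.0230 gives R_L ≥ R_th(1/0.0230 − 1) = 559.4 × 42.48 = 23.8 kΩ.

R_L(min) ≈ 23.8 kΩ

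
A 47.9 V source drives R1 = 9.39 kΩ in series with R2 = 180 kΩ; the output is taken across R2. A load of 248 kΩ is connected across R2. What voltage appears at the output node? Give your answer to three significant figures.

The load sits in parallel with R2: R2‖R_L = (180 × 248) / (180 + 248) = 104.3 kΩ.
V_out = 47.9 × 104.3 / (9.39 + 104.3) = 47.9 × 104.3/113.7 = 43.9 V.

V_out ≈ 43.9 V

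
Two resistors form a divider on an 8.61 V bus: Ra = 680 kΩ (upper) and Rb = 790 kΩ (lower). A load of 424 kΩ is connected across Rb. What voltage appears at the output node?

The load sits in parallel with Rb: Rb‖R_L = (790 × 424) / (790 + 424) = 275.9 kΩ.
V_out = 8.61 × 275.9 / (680 + 275.9) = 8.61 × 275.9/955.9 = 2.49 V.

V_out ≈ 2.49 V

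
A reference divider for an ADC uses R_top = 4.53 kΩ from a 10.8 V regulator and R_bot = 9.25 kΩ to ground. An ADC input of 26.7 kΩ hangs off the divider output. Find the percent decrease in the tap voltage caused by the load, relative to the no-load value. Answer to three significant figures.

Unloaded V = 10.8 × 9.25/13.78 = 7.2496 V.
Loaded: R_bot‖R_L = 6.870 kΩ, giving V = 10.8 × 6.870/11.40 = 6.5084 V.
Drop = (7.2496 − 6.5084) / 7.2496 = 10.2 %.

10.2 %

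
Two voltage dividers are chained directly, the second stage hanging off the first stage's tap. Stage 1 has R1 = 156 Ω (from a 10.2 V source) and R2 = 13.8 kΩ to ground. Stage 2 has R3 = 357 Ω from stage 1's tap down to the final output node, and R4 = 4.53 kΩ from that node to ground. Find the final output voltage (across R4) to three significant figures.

Stage 2 presents R3+R4 = 4887 Ω as a load on stage 1's tap.
Stage 1's lower leg becomes R2‖(R3+R4) = 3609 Ω, so V_mid = 10.2 × 3609/3765 = 9.777 V.
Stage 2 is itself unloaded: V_out = V_mid × R4/(R3+R4) = 9.777 × 4530/4887 = 9.06 V.

V_out ≈ 9.06 V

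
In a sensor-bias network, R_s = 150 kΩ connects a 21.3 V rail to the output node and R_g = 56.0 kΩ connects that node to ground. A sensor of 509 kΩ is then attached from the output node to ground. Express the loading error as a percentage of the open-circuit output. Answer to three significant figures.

The divider's output (Thévenin) resistance is R_s‖R_g = 40.78 kΩ.
Fractional drop under load = R_th/(R_th + R_L) = 40.78 / (40.78 + 509) = 0.07417.
So the output falls by 7.42 %.

7.42 %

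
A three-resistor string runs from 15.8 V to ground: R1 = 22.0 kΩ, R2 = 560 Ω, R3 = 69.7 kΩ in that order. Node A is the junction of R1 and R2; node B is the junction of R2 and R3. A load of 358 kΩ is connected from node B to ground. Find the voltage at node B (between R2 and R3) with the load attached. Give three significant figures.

At node B, R3 is in parallel with the load: R3‖R_L = 58340 Ω.
Below node A the resistance is R2 + (R3‖R_L) = 58900 Ω, so V_A = 15.8 × 58900/80900 = 11.50 V.
Then V_B = V_A × (R3‖R_L)/(R2 + R3‖R_L) = 11.50 × 58340/58900 = 11.4 V.

V ≈ 11.4 V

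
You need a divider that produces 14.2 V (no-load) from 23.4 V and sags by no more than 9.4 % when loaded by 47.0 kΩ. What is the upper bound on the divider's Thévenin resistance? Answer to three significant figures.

R_th ≤ 4.88 kΩ

Loading drop = R_th/(R_th + R_L) ≤ 0.0940, so R_th ≤ R_L · ε/(1−ε) = 47.0 kΩ × 0.0940/0.9060 = 4.88 kΩ.
(Any R1, R2 with R2/(R1+R2) = 0.607 and R1‖R2 ≤ 4.88 kΩ will meet the spec.)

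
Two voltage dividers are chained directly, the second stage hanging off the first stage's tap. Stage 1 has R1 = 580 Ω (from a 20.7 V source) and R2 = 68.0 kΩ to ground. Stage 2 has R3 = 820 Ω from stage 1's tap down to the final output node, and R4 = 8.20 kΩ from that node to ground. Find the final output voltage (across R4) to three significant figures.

Stage 2 presents R3+R4 = 9020 Ω as a load on stage 1's tap.
Stage 1's lower leg becomes R2‖(R3+R4) = 7964 Ω, so V_mid = 20.7 × 7964/8544 = 19.29 V.
Stage 2 is itself unloaded: V_out = V_mid × R4/(R3+R4) = 19.29 × 8200/9020 = 17.5 V.

V_out ≈ 17.5 V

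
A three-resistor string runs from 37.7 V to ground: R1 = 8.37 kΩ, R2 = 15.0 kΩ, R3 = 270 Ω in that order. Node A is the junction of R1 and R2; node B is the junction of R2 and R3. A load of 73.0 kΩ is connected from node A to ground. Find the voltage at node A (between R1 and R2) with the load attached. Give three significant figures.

Below node A the series string R2+R3 = 15270 Ω sits in parallel with the 73000 Ω load: 12630 Ω.
V_A = 37.7 × 12630/(8370 + 12630) = 22.7 V.

V ≈ 22.7 V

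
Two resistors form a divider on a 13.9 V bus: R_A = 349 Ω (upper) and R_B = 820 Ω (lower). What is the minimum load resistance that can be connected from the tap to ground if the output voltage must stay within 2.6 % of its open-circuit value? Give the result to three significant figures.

Output resistance R_th = R_A‖R_B = (349 × 820)/1169 = 244.8 Ω.
The fractional drop is R_th/(R_th + R_L); requiring this ≤ 0.0260 gives R_L ≥ R_th(1/0.0260 − 1) = 244.8 × 37.46 = 9.17 kΩ.

R_L(min) ≈ 9.17 kΩ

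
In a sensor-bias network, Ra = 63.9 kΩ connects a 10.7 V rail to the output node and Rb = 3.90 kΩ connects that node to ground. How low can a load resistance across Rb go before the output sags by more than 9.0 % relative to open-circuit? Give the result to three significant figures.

Output resistance R_th = Ra‖Rb = (63.9 × 3.90)/67.80 = 3.676 kΩ.
The fractional drop is R_th/(R_th + R_L); requiring this ≤ 0.0900 gives R_L ≥ R_th(1/0.0900 − 1) = 3.676 × 10.11 = 37.2 kΩ.

R_L(min) ≈ 37.2 kΩ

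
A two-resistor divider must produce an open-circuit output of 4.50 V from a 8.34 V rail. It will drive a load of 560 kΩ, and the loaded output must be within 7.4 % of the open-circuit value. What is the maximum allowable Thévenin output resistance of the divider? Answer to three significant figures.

Loading drop = R_th/(R_th + R_L) ≤ 0.0740, so R_th ≤ R_L · ε/(1−ε) = 560 kΩ × 0.0740/0.9260 = 44.8 kΩ.

R_th ≤ 44.8 kΩ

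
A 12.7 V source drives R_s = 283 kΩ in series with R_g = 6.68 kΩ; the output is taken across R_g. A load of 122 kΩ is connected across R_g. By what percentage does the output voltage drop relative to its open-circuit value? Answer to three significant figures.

The divider's output (Thévenin) resistance is R_s‖R_g = 6.526 kΩ.
Fractional drop under load = R_th/(R_th + R_L) = 6.526 / (6.526 + 122) = 0.05078.
So the output falls by 5.08 %.

5.08 %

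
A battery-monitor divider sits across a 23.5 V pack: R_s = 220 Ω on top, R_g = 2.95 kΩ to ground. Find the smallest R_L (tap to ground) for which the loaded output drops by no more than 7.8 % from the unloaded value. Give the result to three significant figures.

R_L(min) ≈ 2.42 kΩ

Output resistance R_th = R_s‖R_g = (220 × 2950)/3170 = 204.7 Ω.
The fractional drop is R_th/(R_th + R_L); requiring this ≤ 0.0780 gives R_L ≥ R_th(1/0.0780 − 1) = 204.7 × 11.82 = 2.42 kΩ.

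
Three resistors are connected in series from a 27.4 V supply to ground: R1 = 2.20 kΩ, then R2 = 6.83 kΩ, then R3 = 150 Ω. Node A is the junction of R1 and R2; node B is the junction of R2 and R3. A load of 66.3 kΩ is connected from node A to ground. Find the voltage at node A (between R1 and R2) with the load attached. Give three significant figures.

Below node A the series string R2+R3 = 6980 Ω sits in parallel with the 66300 Ω load: 6315 Ω.
V_A = 27.4 × 6315/(2200 + 6315) = 20.3 V.

V ≈ 20.3 V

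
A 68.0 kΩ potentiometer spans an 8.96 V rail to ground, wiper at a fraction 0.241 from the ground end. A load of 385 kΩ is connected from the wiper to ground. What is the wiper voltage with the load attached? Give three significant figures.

The wiper splits the pot into (1−α)R = 51.61 kΩ above and αR = 16.39 kΩ below.
Lower section ‖ load = 15.72 kΩ.
V_wiper = 8.96 × 15.72/(51.61 + 15.72) = 2.09 V.

V ≈ 2.09 V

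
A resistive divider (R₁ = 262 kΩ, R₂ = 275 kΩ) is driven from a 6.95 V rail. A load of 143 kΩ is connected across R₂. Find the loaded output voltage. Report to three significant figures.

V_out ≈ 1.84 V

The load sits in parallel with R₂: R₂‖R_L = (275 × 143) / (275 + 143) = 94.08 kΩ.
V_out = 6.95 × 94.08 / (262 + 94.08) = 6.95 × 94.08/356.1 = 1.84 V.
(Unloaded it would have been 3.56 V.)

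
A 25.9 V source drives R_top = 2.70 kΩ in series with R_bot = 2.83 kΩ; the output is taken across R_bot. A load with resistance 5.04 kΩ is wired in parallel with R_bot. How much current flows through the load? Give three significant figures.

R_bot‖R_L = 1.812 kΩ; V_out = 25.9 × 1.812/4.512 = 10.40 V.
I_L = V_out / R_L = 10.40 / 5.04 kΩ = 2.06 mA.

I_L ≈ 2.06 mA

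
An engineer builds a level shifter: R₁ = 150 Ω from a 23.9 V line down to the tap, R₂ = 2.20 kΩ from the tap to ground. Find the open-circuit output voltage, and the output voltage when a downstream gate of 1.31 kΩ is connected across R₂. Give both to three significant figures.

Open-circuit: V = 23.9 × 2200/(150 + 2200) = 22.4 V.
With the load, R₂ becomes R₂‖R_L = 821.1 Ω, so V = 23.9 × 821.1/971.1 = 20.2 V.

Unloaded: 22.4 V; loaded: 20.2 V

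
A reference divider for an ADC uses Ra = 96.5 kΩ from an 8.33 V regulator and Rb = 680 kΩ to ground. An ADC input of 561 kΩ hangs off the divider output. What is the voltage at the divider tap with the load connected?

V_out ≈ 6.34 V

The load sits in parallel with Rb: Rb‖R_L = (680 × 561) / (680 + 561) = 307.4 kΩ.
V_out = 8.33 × 307.4 / (96.5 + 307.4) = 8.33 × 307.4/403.9 = 6.34 V.
(Unloaded it would have been 7.29 V.)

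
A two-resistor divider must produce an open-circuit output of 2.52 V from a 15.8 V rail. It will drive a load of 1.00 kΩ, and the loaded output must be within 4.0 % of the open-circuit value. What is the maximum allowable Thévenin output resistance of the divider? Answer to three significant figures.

Loading drop = R_th/(R_th + R_L) ≤ 0.0400, so R_th ≤ R_L · ε/(1−ε) = 1.00 kΩ × 0.0400/0.9600 = 41.7 Ω.
(Any R1, R2 with R2/(R1+R2) = 0.159 and R1‖R2 ≤ 41.7 Ω will meet the spec.)

R_th ≤ 41.7 Ω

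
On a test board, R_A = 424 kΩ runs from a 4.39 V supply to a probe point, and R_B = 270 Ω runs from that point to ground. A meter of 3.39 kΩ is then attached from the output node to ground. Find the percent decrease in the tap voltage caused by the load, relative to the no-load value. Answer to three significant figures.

The divider's output (Thévenin) resistance is R_A‖R_B = 269.8 Ω.
Fractional drop under load = R_th/(R_th + R_L) = 269.8 / (269.8 + 3390) = 0.07373.
So the output falls by 7.37 %.

7.37 %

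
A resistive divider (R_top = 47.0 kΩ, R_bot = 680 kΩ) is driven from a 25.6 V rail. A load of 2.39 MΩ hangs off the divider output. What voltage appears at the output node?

V_out ≈ 23.5 V

The load sits in parallel with R_bot: R_bot‖R_L = (680 × 2390) / (680 + 2390) = 529.4 kΩ.
V_out = 25.6 × 529.4 / (47.0 + 529.4) = 25.6 × 529.4/576.4 = 23.5 V.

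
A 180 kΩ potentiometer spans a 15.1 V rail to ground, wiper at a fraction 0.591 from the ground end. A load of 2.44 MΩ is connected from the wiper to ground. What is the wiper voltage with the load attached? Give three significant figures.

The wiper splits the pot into (1−α)R = 73.62 kΩ above and αR = 106.4 kΩ below.
Lower section ‖ load = 101.9 kΩ.
V_wiper = 15.1 × 101.9/(73.62 + 101.9) = 8.77 V.

V ≈ 8.77 V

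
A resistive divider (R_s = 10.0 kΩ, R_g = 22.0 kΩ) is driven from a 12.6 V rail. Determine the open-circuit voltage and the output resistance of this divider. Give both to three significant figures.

V_th = 8.66 V, R_th = 6.88 kΩ

V_th is the open-circuit tap voltage: 12.6 × 22.0/(10.0 + 22.0) = 8.66 V.
With the supply zeroed, R_s and R_g appear in parallel from the tap: R_th = R_s‖R_g = (10.0 × 22.0)/32.00 = 6.88 kΩ.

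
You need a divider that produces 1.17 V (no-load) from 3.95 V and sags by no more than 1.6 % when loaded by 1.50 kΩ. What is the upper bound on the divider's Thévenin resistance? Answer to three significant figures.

Loading drop = R_th/(R_th + R_L) ≤ 0.0160, so R_th ≤ R_L · ε/(1−ε) = 1.50 kΩ × 0.0160/0.9840 = 24.4 Ω.

R_th ≤ 24.4 Ω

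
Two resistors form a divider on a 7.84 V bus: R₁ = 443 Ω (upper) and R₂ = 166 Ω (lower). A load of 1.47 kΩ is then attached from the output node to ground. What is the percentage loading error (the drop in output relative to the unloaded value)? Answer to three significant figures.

7.59 %

The divider's output (Thévenin) resistance is R₁‖R₂ = 120.8 Ω.
Fractional drop under load = R_th/(R_th + R_L) = 120.8 / (120.8 + 1470) = 0.07591.
So the output falls by 7.59 %.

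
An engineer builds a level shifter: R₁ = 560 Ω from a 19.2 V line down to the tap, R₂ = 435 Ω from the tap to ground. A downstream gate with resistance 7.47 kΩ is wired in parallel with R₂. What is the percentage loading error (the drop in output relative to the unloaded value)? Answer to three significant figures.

3.17 %

The divider's output (Thévenin) resistance is R₁‖R₂ = 244.8 Ω.
Fractional drop under load = R_th/(R_th + R_L) = 244.8 / (244.8 + 7470) = 0.03173.
So the output falls by 3.17 %.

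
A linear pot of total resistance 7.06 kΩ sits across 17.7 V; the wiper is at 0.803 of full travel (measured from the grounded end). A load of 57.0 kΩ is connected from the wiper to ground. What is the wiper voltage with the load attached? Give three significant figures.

V ≈ 13.9 V

The wiper splits the pot into (1−α)R = 1.391 kΩ above and αR = 5.669 kΩ below.
Lower section ‖ load = 5.156 kΩ.
V_wiper = 17.7 × 5.156/(1.391 + 5.156) = 13.9 V.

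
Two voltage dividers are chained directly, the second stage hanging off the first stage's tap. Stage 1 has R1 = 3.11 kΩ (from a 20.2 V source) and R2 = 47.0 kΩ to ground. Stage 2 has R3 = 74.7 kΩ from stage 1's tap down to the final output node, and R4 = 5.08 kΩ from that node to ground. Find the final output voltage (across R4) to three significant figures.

Stage 2 presents R3+R4 = 79.78 kΩ as a load on stage 1's tap.
Stage 1's lower leg becomes R2‖(R3+R4) = 29.58 kΩ, so V_mid = 20.2 × 29.58/32.69 = 18.28 V.
Stage 2 is itself unloaded: V_out = V_mid × R4/(R3+R4) = 18.28 × 5.08/79.78 = 1.16 V.

V_out ≈ 1.16 V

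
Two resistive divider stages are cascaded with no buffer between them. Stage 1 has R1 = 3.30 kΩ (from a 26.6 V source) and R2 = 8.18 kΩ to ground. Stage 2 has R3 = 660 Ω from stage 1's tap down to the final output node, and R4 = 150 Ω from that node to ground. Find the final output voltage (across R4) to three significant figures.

V_out ≈ 0.899 V

Stage 2 presents R3+R4 = 810.0 Ω as a load on stage 1's tap.
Stage 1's lower leg becomes R2‖(R3+R4) = 737.0 Ω, so V_mid = 26.6 × 737.0/4037 = 4.856 V.
Stage 2 is itself unloaded: V_out = V_mid × R4/(R3+R4) = 4.856 × 150/810.0 = 0.899 V.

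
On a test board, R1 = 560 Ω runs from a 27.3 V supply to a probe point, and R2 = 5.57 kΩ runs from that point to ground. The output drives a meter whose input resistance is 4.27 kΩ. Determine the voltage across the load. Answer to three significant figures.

The load sits in parallel with R2: R2‖R_L = (5570 × 4270) / (5570 + 4270) = 2417 Ω.
V_out = 27.3 × 2417 / (560 + 2417) = 27.3 × 2417/2977 = 22.2 V.

V_out ≈ 22.2 V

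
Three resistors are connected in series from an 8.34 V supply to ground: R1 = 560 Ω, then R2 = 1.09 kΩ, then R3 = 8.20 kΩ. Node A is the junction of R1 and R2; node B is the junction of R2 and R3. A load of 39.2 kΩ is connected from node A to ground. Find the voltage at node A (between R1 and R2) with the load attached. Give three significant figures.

Below node A the series string R2+R3 = 9290 Ω sits in parallel with the 39200 Ω load: 7510 Ω.
V_A = 8.34 × 7510/(560 + 7510) = 7.76 V.

V ≈ 7.76 V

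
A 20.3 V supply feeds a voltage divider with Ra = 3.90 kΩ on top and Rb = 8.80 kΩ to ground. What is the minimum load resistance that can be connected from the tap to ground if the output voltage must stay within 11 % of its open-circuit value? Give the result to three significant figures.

R_L(min) ≈ 21.9 kΩ

Output resistance R_th = Ra‖Rb = (3.90 × 8.80)/12.70 = 2.702 kΩ.
The fractional drop is R_th/(R_th + R_L); requiring this ≤ 0.110 gives R_L ≥ R_th(1/0.110 − 1) = 2.702 × 8.091 = 21.9 kΩ.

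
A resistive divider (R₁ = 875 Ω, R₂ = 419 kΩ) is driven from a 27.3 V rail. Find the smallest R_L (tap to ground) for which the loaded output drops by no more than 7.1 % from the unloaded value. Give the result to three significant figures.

Output resistance R_th = R₁‖R₂ = (875 × 419000)/419900 = 873.2 Ω.
The fractional drop is R_th/(R_th + R_L); requiring this ≤ 0.0710 gives R_L ≥ R_th(1/0.0710 − 1) = 873.2 × 13.08 = 11.4 kΩ.

R_L(min) ≈ 11.4 kΩ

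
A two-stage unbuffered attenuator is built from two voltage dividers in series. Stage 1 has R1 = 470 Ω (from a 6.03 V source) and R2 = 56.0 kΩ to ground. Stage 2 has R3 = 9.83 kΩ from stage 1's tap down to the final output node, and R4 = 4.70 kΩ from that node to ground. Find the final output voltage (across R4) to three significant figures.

V_out ≈ 1.87 V

Stage 2 presents R3+R4 = 14530 Ω as a load on stage 1's tap.
Stage 1's lower leg becomes R2‖(R3+R4) = 11540 Ω, so V_mid = 6.03 × 11540/12010 = 5.794 V.
Stage 2 is itself unloaded: V_out = V_mid × R4/(R3+R4) = 5.794 × 4700/14530 = 1.87 V.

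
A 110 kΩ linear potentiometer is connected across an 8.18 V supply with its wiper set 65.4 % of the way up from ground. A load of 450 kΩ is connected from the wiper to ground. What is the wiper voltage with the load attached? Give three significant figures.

V ≈ 5.07 V

The wiper splits the pot into (1−α)R = 38.06 kΩ above and αR = 71.94 kΩ below.
Lower section ‖ load = 62.02 kΩ.
V_wiper = 8.18 × 62.02/(38.06 + 62.02) = 5.07 V.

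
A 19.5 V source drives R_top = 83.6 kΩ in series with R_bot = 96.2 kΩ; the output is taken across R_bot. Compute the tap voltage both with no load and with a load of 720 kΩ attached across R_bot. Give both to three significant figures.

Unloaded: 10.4 V; loaded: 9.82 V

Open-circuit: V = 19.5 × 96.2/(83.6 + 96.2) = 10.4 V.
With the load, R_bot becomes R_bot‖R_L = 84.86 kΩ, so V = 19.5 × 84.86/168.5 = 9.82 V.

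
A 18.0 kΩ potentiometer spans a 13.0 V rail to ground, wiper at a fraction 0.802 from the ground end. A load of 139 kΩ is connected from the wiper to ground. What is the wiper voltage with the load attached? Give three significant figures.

The wiper splits the pot into (1−α)R = 3.564 kΩ above and αR = 14.44 kΩ below.
Lower section ‖ load = 13.08 kΩ.
V_wiper = 13.0 × 13.08/(3.564 + 13.08) = 10.2 V.

V ≈ 10.2 V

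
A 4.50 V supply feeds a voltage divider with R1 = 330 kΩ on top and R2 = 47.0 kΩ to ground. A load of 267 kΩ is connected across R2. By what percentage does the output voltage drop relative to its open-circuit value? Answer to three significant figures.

13.4 %

Unloaded V = 4.50 × 47.0/377.0 = 0.56101 V.
Loaded: R2‖R_L = 39.96 kΩ, giving V = 4.50 × 39.96/370.0 = 0.48611 V.
Drop = (0.56101 − 0.48611) / 0.56101 = 13.4 %.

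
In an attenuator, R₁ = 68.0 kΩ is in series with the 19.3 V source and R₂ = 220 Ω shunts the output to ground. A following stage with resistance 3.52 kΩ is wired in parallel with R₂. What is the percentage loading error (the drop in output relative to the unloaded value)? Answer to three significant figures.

The divider's output (Thévenin) resistance is R₁‖R₂ = 219.3 Ω.
Fractional drop under load = R_th/(R_th + R_L) = 219.3 / (219.3 + 3520) = 0.05864.
So the output falls by 5.86 %.

5.86 %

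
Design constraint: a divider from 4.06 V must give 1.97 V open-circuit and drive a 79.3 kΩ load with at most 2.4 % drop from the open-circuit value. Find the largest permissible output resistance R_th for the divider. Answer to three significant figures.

Loading drop = R_th/(R_th + R_L) ≤ 0.0240, so R_th ≤ R_L · ε/(1−ε) = 79.3 kΩ × 0.0240/0.9760 = 1.95 kΩ.
(Any R1, R2 with R2/(R1+R2) = 0.485 and R1‖R2 ≤ 1.95 kΩ will meet the spec.)

R_th ≤ 1.95 kΩ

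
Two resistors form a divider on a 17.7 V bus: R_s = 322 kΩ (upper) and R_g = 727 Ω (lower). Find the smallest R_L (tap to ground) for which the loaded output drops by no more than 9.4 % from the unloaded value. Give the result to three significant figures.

Output resistance R_th = R_s‖R_g = (322000 × 727)/322700 = 725.4 Ω.
The fractional drop is R_th/(R_th + R_L); requiring this ≤ 0.0940 gives R_L ≥ R_th(1/0.0940 − 1) = 725.4 × 9.638 = 6.99 kΩ.

R_L(min) ≈ 6.99 kΩ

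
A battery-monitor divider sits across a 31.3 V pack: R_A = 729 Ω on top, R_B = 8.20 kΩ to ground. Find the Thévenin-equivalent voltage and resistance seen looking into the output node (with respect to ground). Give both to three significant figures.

V_th is the open-circuit tap voltage: 31.3 × 8200/(729 + 8200) = 28.7 V.
With the supply zeroed, R_A and R_B appear in parallel from the tap: R_th = R_A‖R_B = (729 × 8200)/8929 = 669 Ω.

V_th = 28.7 V, R_th = 669 Ω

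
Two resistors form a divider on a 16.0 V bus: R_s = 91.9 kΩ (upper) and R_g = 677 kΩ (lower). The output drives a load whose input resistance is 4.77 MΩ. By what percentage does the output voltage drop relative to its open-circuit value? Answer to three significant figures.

The divider's output (Thévenin) resistance is R_s‖R_g = 80.92 kΩ.
Fractional drop under load = R_th/(R_th + R_L) = 80.92 / (80.92 + 4770) = 0.01668.
So the output falls by 1.67 %.

1.67 %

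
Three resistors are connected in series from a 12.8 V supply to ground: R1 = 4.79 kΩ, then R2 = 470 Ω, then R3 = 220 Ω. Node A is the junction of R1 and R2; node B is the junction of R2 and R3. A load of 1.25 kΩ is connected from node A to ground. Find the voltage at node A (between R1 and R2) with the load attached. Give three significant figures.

Below node A the series string R2+R3 = 690.0 Ω sits in parallel with the 1250 Ω load: 444.6 Ω.
V_A = 12.8 × 444.6/(4790 + 444.6) = 1.09 V.

V ≈ 1.09 V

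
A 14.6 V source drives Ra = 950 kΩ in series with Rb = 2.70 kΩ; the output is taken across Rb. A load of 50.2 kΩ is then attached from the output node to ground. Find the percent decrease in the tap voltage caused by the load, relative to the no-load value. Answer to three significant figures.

5.09 %

The divider's output (Thévenin) resistance is Ra‖Rb = 2.692 kΩ.
Fractional drop under load = R_th/(R_th + R_L) = 2.692 / (2.692 + 50.2) = 0.05090.
So the output falls by 5.09 %.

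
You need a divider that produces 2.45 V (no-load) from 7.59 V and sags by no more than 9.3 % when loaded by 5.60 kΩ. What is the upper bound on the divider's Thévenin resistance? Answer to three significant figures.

R_th ≤ 574 Ω

Loading drop = R_th/(R_th + R_L) ≤ 0.0930, so R_th ≤ R_L · ε/(1−ε) = 5.60 kΩ × 0.0930/0.9070 = 574 Ω.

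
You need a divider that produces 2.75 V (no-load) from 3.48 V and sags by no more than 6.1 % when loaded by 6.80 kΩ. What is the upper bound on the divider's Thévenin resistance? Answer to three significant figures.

Loading drop = R_th/(R_th + R_L) ≤ 0.0610, so R_th ≤ R_L · ε/(1−ε) = 6.80 kΩ × 0.0610/0.9390 = 442 Ω.

R_th ≤ 442 Ω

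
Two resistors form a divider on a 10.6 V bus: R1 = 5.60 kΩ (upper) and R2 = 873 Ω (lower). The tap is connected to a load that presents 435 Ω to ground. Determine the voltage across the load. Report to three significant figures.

V_out ≈ 0.522 V

The load sits in parallel with R2: R2‖R_L = (873 × 435) / (873 + 435) = 290.3 Ω.
V_out = 10.6 × 290.3 / (5600 + 290.3) = 10.6 × 290.3/5890 = 0.522 V.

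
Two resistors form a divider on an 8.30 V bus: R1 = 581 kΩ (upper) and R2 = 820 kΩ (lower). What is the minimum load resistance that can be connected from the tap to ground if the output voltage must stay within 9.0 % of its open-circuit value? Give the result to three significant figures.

R_L(min) ≈ 3.44 MΩ

Output resistance R_th = R1‖R2 = (581 × 820)/1401 = 340.1 kΩ.
The fractional drop is R_th/(R_th + R_L); requiring this ≤ 0.0900 gives R_L ≥ R_th(1/0.0900 − 1) = 340.1 × 10.11 = 3.44 MΩ.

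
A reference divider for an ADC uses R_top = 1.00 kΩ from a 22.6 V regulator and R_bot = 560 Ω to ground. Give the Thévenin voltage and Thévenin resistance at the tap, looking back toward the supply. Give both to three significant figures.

V_th = 8.11 V, R_th = 359 Ω

V_th is the open-circuit tap voltage: 22.6 × 560/(1000 + 560) = 8.11 V.
With the supply zeroed, R_top and R_bot appear in parallel from the tap: R_th = R_top‖R_bot = (1000 × 560)/1560 = 359 Ω.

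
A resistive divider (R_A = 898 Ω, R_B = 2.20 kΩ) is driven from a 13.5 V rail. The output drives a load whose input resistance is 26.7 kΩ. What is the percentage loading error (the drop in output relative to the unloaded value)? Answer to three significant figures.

2.33 %

The divider's output (Thévenin) resistance is R_A‖R_B = 637.7 Ω.
Fractional drop under load = R_th/(R_th + R_L) = 637.7 / (637.7 + 26700) = 0.02333.
So the output falls by 2.33 %.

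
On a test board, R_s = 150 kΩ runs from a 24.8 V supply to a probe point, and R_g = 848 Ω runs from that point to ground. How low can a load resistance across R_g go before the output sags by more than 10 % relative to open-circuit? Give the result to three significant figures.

Output resistance R_th = R_s‖R_g = (150000 × 848)/150800 = 843.2 Ω.
The fractional drop is R_th/(R_th + R_L); requiring this ≤ 0.100 gives R_L ≥ R_th(1/0.100 − 1) = 843.2 × 9.000 = 7.59 kΩ.

R_L(min) ≈ 7.59 kΩ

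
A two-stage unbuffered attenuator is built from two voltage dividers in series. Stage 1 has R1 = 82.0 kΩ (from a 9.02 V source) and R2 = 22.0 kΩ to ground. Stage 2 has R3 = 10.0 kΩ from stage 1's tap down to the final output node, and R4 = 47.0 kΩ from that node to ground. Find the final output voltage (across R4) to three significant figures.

Stage 2 presents R3+R4 = 57.00 kΩ as a load on stage 1's tap.
Stage 1's lower leg becomes R2‖(R3+R4) = 15.87 kΩ, so V_mid = 9.02 × 15.87/97.87 = 1.463 V.
Stage 2 is itself unloaded: V_out = V_mid × R4/(R3+R4) = 1.463 × 47.0/57.00 = 1.21 V.

V_out ≈ 1.21 V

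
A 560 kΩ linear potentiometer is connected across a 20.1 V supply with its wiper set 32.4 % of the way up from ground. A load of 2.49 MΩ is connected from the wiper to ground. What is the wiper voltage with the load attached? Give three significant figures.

The wiper splits the pot into (1−α)R = 378.6 kΩ above and αR = 181.4 kΩ below.
Lower section ‖ load = 169.1 kΩ.
V_wiper = 20.1 × 169.1/(378.6 + 169.1) = 6.21 V.

V ≈ 6.21 V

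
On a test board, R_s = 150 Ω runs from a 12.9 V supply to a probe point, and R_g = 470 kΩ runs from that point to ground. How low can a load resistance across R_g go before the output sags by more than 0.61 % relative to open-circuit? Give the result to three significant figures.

R_L(min) ≈ 24.4 kΩ

Output resistance R_th = R_s‖R_g = (150 × 470000)/470200 = 150.0 Ω.
The fractional drop is R_th/(R_th + R_L); requiring this ≤ 0.00610 gives R_L ≥ R_th(1/0.00610 − 1) = 150.0 × 162.9 = 24.4 kΩ.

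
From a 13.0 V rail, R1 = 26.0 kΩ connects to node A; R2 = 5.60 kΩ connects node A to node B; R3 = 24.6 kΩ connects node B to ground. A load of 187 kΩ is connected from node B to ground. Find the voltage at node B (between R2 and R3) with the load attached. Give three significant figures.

V ≈ 5.30 V

At node B, R3 is in parallel with the load: R3‖R_L = 21.74 kΩ.
Below node A the resistance is R2 + (R3‖R_L) = 27.34 kΩ, so V_A = 13.0 × 27.34/53.34 = 6.663 V.
Then V_B = V_A × (R3‖R_L)/(R2 + R3‖R_L) = 6.663 × 21.74/27.34 = 5.30 V.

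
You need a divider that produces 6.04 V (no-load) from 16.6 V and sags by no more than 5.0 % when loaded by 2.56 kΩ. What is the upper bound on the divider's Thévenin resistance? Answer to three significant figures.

R_th ≤ 135 Ω

Loading drop = R_th/(R_th + R_L) ≤ 0.0500, so R_th ≤ R_L · ε/(1−ε) = 2.56 kΩ × 0.0500/0.9500 = 135 Ω.
(Any R1, R2 with R2/(R1+R2) = 0.364 and R1‖R2 ≤ 135 Ω will meet the spec.)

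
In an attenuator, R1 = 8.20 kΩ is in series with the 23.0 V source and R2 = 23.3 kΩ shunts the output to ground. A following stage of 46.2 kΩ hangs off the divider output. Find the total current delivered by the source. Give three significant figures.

R2‖R_L = 15.49 kΩ, so the source sees R1 + R2‖R_L = 23.69 kΩ.
I = 23.0 V / 23.69 kΩ = 0.971 mA.

I ≈ 0.971 mA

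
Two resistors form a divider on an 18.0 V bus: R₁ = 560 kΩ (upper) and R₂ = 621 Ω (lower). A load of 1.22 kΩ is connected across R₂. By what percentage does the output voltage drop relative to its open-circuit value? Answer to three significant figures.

The divider's output (Thévenin) resistance is R₁‖R₂ = 620.3 Ω.
Fractional drop under load = R_th/(R_th + R_L) = 620.3 / (620.3 + 1220) = 0.3371.
So the output falls by 33.7 %.

33.7 %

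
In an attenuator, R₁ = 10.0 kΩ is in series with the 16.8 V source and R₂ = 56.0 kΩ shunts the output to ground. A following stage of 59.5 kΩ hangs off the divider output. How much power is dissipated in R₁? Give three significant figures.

Total resistance from the source is R₁ + (R₂‖R_L) = 38.85 kΩ, so I = 16.8/38.85 kΩ = 0.4324 mA.
P = I²·R₁ = (0.4324 mA)² × 10.0 kΩ = 1.87 mW.

P ≈ 1.87 mW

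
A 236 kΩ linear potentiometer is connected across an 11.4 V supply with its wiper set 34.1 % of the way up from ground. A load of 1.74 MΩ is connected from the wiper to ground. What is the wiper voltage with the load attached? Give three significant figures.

V ≈ 3.77 V

The wiper splits the pot into (1−α)R = 155.5 kΩ above and αR = 80.48 kΩ below.
Lower section ‖ load = 76.92 kΩ.
V_wiper = 11.4 × 76.92/(155.5 + 76.92) = 3.77 V.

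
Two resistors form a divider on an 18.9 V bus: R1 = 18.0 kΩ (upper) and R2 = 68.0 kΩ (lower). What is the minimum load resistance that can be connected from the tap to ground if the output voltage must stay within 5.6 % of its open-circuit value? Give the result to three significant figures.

Output resistance R_th = R1‖R2 = (18.0 × 68.0)/86.00 = 14.23 kΩ.
The fractional drop is R_th/(R_th + R_L); requiring this ≤ 0.0560 gives R_L ≥ R_th(1/0.0560 − 1) = 14.23 × 16.86 = 240 kΩ.

R_L(min) ≈ 240 kΩ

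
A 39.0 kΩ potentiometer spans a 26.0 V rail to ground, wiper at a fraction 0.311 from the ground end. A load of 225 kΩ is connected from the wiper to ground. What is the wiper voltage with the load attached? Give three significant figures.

V ≈ 7.80 V

The wiper splits the pot into (1−α)R = 26.87 kΩ above and αR = 12.13 kΩ below.
Lower section ‖ load = 11.51 kΩ.
V_wiper = 26.0 × 11.51/(26.87 + 11.51) = 7.80 V.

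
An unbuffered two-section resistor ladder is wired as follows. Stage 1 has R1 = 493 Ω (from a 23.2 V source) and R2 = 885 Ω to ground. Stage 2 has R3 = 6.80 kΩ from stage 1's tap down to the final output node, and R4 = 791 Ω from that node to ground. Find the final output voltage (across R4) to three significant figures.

V_out ≈ 1.49 V

Stage 2 presents R3+R4 = 7591 Ω as a load on stage 1's tap.
Stage 1's lower leg becomes R2‖(R3+R4) = 792.6 Ω, so V_mid = 23.2 × 792.6/1286 = 14.30 V.
Stage 2 is itself unloaded: V_out = V_mid × R4/(R3+R4) = 14.30 × 791/7591 = 1.49 V.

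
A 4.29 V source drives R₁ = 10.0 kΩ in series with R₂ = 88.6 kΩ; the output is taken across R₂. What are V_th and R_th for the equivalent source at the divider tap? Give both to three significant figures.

V_th = 3.85 V, R_th = 8.99 kΩ

V_th is the open-circuit tap voltage: 4.29 × 88.6/(10.0 + 88.6) = 3.85 V.
With the supply zeroed, R₁ and R₂ appear in parallel from the tap: R_th = R₁‖R₂ = (10.0 × 88.6)/98.60 = 8.99 kΩ.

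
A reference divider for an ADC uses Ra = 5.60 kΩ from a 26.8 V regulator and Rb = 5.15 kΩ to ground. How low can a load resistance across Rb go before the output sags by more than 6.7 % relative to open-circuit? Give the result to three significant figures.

R_L(min) ≈ 37.4 kΩ

Output resistance R_th = Ra‖Rb = (5.60 × 5.15)/10.75 = 2.683 kΩ.
The fractional drop is R_th/(R_th + R_L); requiring this ≤ 0.0670 gives R_L ≥ R_th(1/0.0670 − 1) = 2.683 × 13.93 = 37.4 kΩ.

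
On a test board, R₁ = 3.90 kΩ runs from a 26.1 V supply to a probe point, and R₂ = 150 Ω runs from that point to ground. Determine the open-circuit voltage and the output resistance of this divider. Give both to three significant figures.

V_th is the open-circuit tap voltage: 26.1 × 150/(3900 + 150) = 0.967 V.
With the supply zeroed, R₁ and R₂ appear in parallel from the tap: R_th = R₁‖R₂ = (3900 × 150)/4050 = 144 Ω.

V_th = 0.967 V, R_th = 144 Ω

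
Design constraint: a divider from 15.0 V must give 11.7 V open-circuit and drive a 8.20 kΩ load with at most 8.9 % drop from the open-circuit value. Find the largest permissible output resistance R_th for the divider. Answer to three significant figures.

R_th ≤ 801 Ω

Loading drop = R_th/(R_th + R_L) ≤ 0.0890, so R_th ≤ R_L · ε/(1−ε) = 8.20 kΩ × 0.0890/0.9110 = 801 Ω.
(Any R1, R2 with R2/(R1+R2) = 0.780 and R1‖R2 ≤ 801 Ω will meet the spec.)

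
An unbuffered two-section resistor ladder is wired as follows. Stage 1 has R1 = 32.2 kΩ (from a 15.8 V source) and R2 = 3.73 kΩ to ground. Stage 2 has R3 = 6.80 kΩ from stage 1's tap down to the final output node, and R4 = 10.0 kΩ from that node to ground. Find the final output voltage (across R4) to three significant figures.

V_out ≈ 0.814 V

Stage 2 presents R3+R4 = 16.80 kΩ as a load on stage 1's tap.
Stage 1's lower leg becomes R2‖(R3+R4) = 3.052 kΩ, so V_mid = 15.8 × 3.052/35.25 = 1.368 V.
Stage 2 is itself unloaded: V_out = V_mid × R4/(R3+R4) = 1.368 × 10.0/16.80 = 0.814 V.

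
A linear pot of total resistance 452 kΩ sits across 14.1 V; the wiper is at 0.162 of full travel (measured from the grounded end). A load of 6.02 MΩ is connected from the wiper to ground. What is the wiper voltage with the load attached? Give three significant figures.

V ≈ 2.26 V

The wiper splits the pot into (1−α)R = 378.8 kΩ above and αR = 73.22 kΩ below.
Lower section ‖ load = 72.34 kΩ.
V_wiper = 14.1 × 72.34/(378.8 + 72.34) = 2.26 V.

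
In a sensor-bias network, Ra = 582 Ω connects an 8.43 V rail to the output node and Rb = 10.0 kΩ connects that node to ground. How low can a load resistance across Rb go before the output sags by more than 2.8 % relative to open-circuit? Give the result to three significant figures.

Output resistance R_th = Ra‖Rb = (582 × 10000)/10580 = 550.0 Ω.
The fractional drop is R_th/(R_th + R_L); requiring this ≤ 0.0280 gives R_L ≥ R_th(1/0.0280 − 1) = 550.0 × 34.71 = 19.1 kΩ.

R_L(min) ≈ 19.1 kΩ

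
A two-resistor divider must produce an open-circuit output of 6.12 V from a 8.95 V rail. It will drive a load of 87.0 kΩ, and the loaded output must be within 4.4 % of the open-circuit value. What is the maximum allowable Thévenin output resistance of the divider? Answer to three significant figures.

Loading drop = R_th/(R_th + R_L) ≤ 0.0440, so R_th ≤ R_L · ε/(1−ε) = 87.0 kΩ × 0.0440/0.9560 = 4.00 kΩ.
(Any R1, R2 with R2/(R1+R2) = 0.684 and R1‖R2 ≤ 4.00 kΩ will meet the spec.)

R_th ≤ 4.00 kΩ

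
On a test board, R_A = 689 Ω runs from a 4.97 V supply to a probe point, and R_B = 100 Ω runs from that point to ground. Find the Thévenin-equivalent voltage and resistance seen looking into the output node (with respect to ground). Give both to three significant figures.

V_th = 0.630 V, R_th = 87.3 Ω

V_th is the open-circuit tap voltage: 4.97 × 100/(689 + 100) = 0.630 V.
With the supply zeroed, R_A and R_B appear in parallel from the tap: R_th = R_A‖R_B = (689 × 100)/789.0 = 87.3 Ω.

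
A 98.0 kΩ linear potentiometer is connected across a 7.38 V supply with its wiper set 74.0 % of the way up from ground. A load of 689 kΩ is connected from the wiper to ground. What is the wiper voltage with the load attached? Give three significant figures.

The wiper splits the pot into (1−α)R = 25.48 kΩ above and αR = 72.52 kΩ below.
Lower section ‖ load = 65.61 kΩ.
V_wiper = 7.38 × 65.61/(25.48 + 65.61) = 5.32 V.

V ≈ 5.32 V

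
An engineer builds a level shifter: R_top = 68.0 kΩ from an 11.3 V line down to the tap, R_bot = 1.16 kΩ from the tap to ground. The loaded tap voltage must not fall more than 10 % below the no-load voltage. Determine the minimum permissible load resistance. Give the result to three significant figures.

R_L(min) ≈ 10.3 kΩ

Output resistance R_th = R_top‖R_bot = (68.0 × 1.16)/69.16 = 1.141 kΩ.
The fractional drop is R_th/(R_th + R_L); requiring this ≤ 0.100 gives R_L ≥ R_th(1/0.100 − 1) = 1.141 × 9.000 = 10.3 kΩ.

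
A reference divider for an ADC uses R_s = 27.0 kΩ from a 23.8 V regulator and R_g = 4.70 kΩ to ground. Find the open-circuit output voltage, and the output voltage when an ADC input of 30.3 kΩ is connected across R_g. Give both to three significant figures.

Open-circuit: V = 23.8 × 4.70/(27.0 + 4.70) = 3.53 V.
With the load, R_g becomes R_g‖R_L = 4.069 kΩ, so V = 23.8 × 4.069/31.07 = 3.12 V.

Unloaded: 3.53 V; loaded: 3.12 V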